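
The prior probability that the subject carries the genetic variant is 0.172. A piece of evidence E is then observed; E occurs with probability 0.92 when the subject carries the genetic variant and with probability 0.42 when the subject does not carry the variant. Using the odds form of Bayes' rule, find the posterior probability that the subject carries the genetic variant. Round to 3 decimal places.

Prior odds = 0.172/(1−0.172) = 0.20773.
Likelihood ratio for E = 0.92/0.42 = 2.1905.
Posterior odds = prior odds × LR = 0.45503.
Posterior probability = odds/(1+odds) = 0.45503/1.4550 = 0.313.

Posterior probability ≈ 0.313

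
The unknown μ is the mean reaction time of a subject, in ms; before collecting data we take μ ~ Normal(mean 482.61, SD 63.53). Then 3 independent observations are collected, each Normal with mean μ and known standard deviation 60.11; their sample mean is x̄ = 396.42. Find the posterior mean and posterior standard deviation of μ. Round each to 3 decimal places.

Posterior mean ≈ 416.229; posterior SD ≈ 30.457

With known σ, the Normal prior is conjugate. Weight on the data is w = (n/σ²)/(n/σ² + 1/τ₀²) = 0.00083029/(0.00083029+0.00024777) = 0.77017.
Posterior mean = w·x̄ + (1−w)·μ₀ = 0.77017·396.42 + 0.22983·482.61 = 416.229. Posterior variance = 1/(0.00083029+0.00024777) = 927.599, so SD = 30.457.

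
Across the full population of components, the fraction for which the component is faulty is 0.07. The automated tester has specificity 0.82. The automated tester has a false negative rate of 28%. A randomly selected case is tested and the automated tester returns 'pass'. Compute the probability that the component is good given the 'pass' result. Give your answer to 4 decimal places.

Let H be the event that the component is faulty. P(H) = 0.07, so P(¬H) = 0.93. With E the 'pass' result, P(E|H) = 0.28 and P(E|¬H) = 0.82.
P(E) = 0.28·0.07 + 0.82·0.93 = 0.019600 + 0.76260 = 0.78220.
By Bayes' theorem, P(H|E) = 0.019600 / 0.78220 = 0.0251. Hence P(¬H|E) = 1 − 0.0251 = 0.9749.

P(¬H | E) ≈ 0.9749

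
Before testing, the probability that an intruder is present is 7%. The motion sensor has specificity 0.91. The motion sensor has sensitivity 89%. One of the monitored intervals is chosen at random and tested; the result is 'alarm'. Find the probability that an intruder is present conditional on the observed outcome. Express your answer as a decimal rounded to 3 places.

Let H be the event that an intruder is present. P(H) = 0.07, so P(¬H) = 0.93. With E the 'alarm' result, P(E|H) = 0.89 and P(E|¬H) = 0.09.
P(E) = 0.89·0.07 + 0.09·0.93 = 0.062300 + 0.083700 = 0.14600.
By Bayes' theorem, P(H|E) = 0.062300 / 0.14600 = 0.427.

P(H | E) ≈ 0.427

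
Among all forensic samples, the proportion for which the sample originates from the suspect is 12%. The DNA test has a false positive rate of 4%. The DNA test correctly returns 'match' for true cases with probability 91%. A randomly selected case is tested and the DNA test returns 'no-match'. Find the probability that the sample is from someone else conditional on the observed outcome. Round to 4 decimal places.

P(¬H | E) ≈ 0.9874

Write H for 'the sample originates from the suspect'. Prior odds H:¬H = 0.12/0.88 = 0.13636. For the 'no-match' outcome, the likelihood ratio is 0.09/0.96 = 0.093750.
Posterior odds = 0.13636 × 0.093750 = 0.012784, so P(H|E) = 0.012784/(1+0.012784) = 0.0126. Then P(¬H|E) = 1 − 0.0126 = 0.9874.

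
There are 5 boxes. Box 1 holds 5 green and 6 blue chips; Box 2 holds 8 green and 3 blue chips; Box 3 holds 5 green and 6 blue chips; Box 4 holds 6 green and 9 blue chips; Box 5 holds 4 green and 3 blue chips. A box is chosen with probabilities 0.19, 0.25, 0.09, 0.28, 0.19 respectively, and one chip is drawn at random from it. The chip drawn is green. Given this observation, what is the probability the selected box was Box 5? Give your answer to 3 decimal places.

Tabulate prior·likelihood by source: [1] prior 0.19, lik 0.4545, product 0.08636; [2] prior 0.25, lik 0.7273, product 0.1818; [3] prior 0.09, lik 0.4545, product 0.04091; [4] prior 0.28, lik 0.4, product 0.1120; [5] prior 0.19, lik 0.5714, product 0.1086.
Normalizing constant = 0.52966; the posterior for Box 5 is its product over the sum, 0.1086/0.52966 = 0.205.

Posterior probability ≈ 0.205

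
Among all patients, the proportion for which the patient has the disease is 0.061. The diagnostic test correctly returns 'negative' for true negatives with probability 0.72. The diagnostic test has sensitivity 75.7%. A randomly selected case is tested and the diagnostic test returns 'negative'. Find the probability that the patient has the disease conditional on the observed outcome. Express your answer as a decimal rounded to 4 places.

Write H for 'the patient has the disease'. Prior odds H:¬H = 0.061/0.939 = 0.064963. For the 'negative' outcome, the likelihood ratio is 0.243/0.72 = 0.33750.
Posterior odds = 0.064963 × 0.33750 = 0.021925, so P(H|E) = 0.021925/(1+0.021925) = 0.0215.

P(H | E) ≈ 0.0215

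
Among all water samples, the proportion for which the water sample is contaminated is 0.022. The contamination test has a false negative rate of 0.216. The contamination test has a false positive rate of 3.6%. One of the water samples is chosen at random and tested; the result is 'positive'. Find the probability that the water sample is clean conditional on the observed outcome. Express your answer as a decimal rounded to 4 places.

P(¬H | E) ≈ 0.6712

Let H be the event that the water sample is contaminated. P(H) = 0.022, so P(¬H) = 0.978. With E the 'positive' result, P(E|H) = 0.784 and P(E|¬H) = 0.036.
P(E) = 0.784·0.022 + 0.036·0.978 = 0.017248 + 0.035208 = 0.052456.
By Bayes' theorem, P(H|E) = 0.017248 / 0.052456 = 0.3288. Hence P(¬H|E) = 1 − 0.3288 = 0.6712.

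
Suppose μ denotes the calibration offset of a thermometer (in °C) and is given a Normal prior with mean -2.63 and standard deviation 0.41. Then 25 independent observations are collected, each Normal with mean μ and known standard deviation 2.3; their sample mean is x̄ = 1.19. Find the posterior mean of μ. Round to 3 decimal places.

With known σ, the Normal prior is conjugate. Weight on the data is w = (n/σ²)/(n/σ² + 1/τ₀²) = 4.72590/(4.72590+5.94884) = 0.44272.
Posterior mean = w·x̄ + (1−w)·μ₀ = 0.44272·1.19 + 0.55728·-2.63 = -0.939.

Posterior mean ≈ -0.939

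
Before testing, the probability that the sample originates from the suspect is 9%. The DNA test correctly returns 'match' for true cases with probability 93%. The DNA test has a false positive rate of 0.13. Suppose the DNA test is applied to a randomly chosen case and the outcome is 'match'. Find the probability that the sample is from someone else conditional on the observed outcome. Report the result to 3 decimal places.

Let H be the event that the sample originates from the suspect. P(H) = 0.09, so P(¬H) = 0.91. With E the 'match' result, P(E|H) = 0.93 and P(E|¬H) = 0.13.
P(E) = 0.93·0.09 + 0.13·0.91 = 0.083700 + 0.11830 = 0.20200.
By Bayes' theorem, P(H|E) = 0.083700 / 0.20200 = 0.414. Hence P(¬H|E) = 1 − 0.414 = 0.586.

P(¬H | E) ≈ 0.586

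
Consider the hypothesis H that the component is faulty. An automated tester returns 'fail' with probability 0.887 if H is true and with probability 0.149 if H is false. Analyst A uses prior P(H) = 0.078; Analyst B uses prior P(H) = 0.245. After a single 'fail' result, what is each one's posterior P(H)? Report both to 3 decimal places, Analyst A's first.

Analyst A: 0.335; Analyst B: 0.659

The likelihood ratio for a 'fail' result is 0.887/0.149 = 5.9530.
Analyst A: prior odds 0.078/0.922 = 0.084599; posterior odds 0.50362; posterior probability 0.335.
Analyst B: prior odds 0.245/0.755 = 0.32450; posterior odds 1.9318; posterior probability 0.659.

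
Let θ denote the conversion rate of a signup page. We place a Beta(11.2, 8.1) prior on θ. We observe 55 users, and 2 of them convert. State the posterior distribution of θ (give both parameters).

Observing 2 successes and 53 failures updates Beta(11.2, 8.1) by adding the success and failure counts to the two shape parameters: α = 11.2+2 = 13.2, β = 8.1+53 = 61.1.

Posterior: Beta(13.2, 61.1)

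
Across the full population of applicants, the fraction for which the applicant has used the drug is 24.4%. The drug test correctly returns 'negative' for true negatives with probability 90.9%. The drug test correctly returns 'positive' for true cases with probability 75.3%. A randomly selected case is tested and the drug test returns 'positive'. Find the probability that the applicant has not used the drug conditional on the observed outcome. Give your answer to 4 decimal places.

P(¬H | E) ≈ 0.2724

Write H for 'the applicant has used the drug'. Prior odds H:¬H = 0.244/0.756 = 0.32275. For the 'positive' outcome, the likelihood ratio is 0.753/0.091 = 8.2747.
Posterior odds = 0.32275 × 8.2747 = 2.6707, so P(H|E) = 2.6707/(1+2.6707) = 0.7276. Then P(¬H|E) = 1 − 0.7276 = 0.2724.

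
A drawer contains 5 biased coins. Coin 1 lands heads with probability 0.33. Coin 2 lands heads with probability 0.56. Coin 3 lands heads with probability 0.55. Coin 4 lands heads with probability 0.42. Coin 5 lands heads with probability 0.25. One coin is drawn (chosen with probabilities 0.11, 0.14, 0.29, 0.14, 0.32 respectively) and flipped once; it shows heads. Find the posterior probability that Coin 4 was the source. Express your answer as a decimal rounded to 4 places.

Posterior probability ≈ 0.1424

Tabulate prior·likelihood by source: [1] prior 0.11, lik 0.33, product 0.03630; [2] prior 0.14, lik 0.56, product 0.07840; [3] prior 0.29, lik 0.55, product 0.1595; [4] prior 0.14, lik 0.42, product 0.05880; [5] prior 0.32, lik 0.25, product 0.08000.
Normalizing constant = 0.41300; the posterior for Coin 4 is its product over the sum, 0.05880/0.41300 = 0.1424.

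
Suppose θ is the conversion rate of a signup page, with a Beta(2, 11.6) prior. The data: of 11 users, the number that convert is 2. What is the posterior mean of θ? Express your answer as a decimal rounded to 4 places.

Observing 2 successes and 9 failures updates Beta(2, 11.6) by adding the success and failure counts to the two shape parameters: α = 2+2 = 4, β = 11.6+9 = 20.6.
Posterior mean = α/(α+β) = 4/24.6 = 0.1626.

Posterior mean ≈ 0.1626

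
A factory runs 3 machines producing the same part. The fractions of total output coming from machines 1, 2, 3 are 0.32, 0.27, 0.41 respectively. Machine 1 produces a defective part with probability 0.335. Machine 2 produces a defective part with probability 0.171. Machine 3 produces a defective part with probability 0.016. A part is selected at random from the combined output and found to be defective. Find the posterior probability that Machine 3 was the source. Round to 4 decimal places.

P(defective|M1) = 0.335; P(defective|M2) = 0.171; P(defective|M3) = 0.016.
Prior × likelihood for each source: 0.32·0.335=0.1072, 0.27·0.171=0.04617, 0.41·0.016=0.006560. Summing gives P(defective) = 0.15993.
P(Machine 3 | defective) = 0.006560 / 0.15993 = 0.0410.

Posterior probability ≈ 0.0410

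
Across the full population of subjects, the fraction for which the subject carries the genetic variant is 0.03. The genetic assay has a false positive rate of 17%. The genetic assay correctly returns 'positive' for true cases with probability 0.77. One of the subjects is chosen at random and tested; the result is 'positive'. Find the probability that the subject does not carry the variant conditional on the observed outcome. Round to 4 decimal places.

P(¬H | E) ≈ 0.8771

Let H be the event that the subject carries the genetic variant. P(H) = 0.03, so P(¬H) = 0.97. With E the 'positive' result, P(E|H) = 0.77 and P(E|¬H) = 0.17.
P(E) = 0.77·0.03 + 0.17·0.97 = 0.023100 + 0.16490 = 0.18800.
By Bayes' theorem, P(H|E) = 0.023100 / 0.18800 = 0.1229. Hence P(¬H|E) = 1 − 0.1229 = 0.8771.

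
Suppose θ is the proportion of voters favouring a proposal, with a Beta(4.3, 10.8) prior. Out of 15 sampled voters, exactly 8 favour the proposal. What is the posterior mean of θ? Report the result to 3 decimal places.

Posterior mean ≈ 0.409

Observing 8 successes and 7 failures updates Beta(4.3, 10.8) by adding the success and failure counts to the two shape parameters: α = 4.3+8 = 12.3, β = 10.8+7 = 17.8.
Posterior mean = α/(α+β) = 12.3/30.1 = 0.409.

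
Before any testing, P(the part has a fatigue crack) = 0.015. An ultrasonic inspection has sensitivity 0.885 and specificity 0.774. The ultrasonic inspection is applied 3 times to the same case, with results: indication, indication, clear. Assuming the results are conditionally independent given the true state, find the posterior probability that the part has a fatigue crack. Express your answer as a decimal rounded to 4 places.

Posterior P(H) ≈ 0.0335

With H the event that the part has a fatigue crack, the joint likelihood of the observed sequence is P(data|H) = 0.885·0.885·0.115 = 0.090071 and P(data|¬H) = 0.226·0.226·0.774 = 0.039533.
Bayes: P(H|data) = 0.015·0.090071 / (0.015·0.090071 + 0.985·0.039533) = 0.0013511/0.040291 = 0.0335.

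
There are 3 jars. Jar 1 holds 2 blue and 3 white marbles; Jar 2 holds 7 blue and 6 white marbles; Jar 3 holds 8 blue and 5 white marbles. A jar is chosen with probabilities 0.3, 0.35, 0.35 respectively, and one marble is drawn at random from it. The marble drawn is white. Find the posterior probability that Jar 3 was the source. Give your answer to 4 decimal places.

Posterior probability ≈ 0.2827

P(white|Jar 1) = 0.6; P(white|Jar 2) = 0.4615; P(white|Jar 3) = 0.3846.
Prior × likelihood for each source: 0.3·0.6=0.1800, 0.35·0.4615=0.1615, 0.35·0.3846=0.1346. Summing gives P(white) = 0.47615.
P(Jar 3 | white) = 0.1346 / 0.47615 = 0.2827.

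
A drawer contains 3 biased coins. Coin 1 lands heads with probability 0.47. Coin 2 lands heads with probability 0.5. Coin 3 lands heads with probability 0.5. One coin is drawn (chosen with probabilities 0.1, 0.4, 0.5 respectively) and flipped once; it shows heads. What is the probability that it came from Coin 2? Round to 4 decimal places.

Tabulate prior·likelihood by source: [1] prior 0.1, lik 0.47, product 0.04700; [2] prior 0.4, lik 0.5, product 0.2000; [3] prior 0.5, lik 0.5, product 0.2500.
Normalizing constant = 0.49700; the posterior for Coin 2 is its product over the sum, 0.2000/0.49700 = 0.4024.

Posterior probability ≈ 0.4024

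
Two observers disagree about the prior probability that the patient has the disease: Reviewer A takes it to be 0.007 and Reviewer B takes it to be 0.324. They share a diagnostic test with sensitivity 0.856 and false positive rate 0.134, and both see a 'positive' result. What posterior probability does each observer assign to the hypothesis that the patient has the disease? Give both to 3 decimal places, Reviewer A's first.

The likelihood ratio for a 'positive' result is 0.856/0.134 = 6.3881.
Reviewer A: prior odds 0.007/0.993 = 0.0070493; posterior odds 0.045032; posterior probability 0.043.
Reviewer B: prior odds 0.324/0.676 = 0.47929; posterior odds 3.0617; posterior probability 0.754.

Reviewer A: 0.043; Reviewer B: 0.754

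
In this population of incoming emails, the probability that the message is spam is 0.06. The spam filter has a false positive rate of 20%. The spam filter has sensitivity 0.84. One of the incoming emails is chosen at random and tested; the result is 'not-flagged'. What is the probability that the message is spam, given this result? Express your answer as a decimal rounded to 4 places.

P(H | E) ≈ 0.0126

Write H for 'the message is spam'. Prior odds H:¬H = 0.06/0.94 = 0.063830. For the 'not-flagged' outcome, the likelihood ratio is 0.16/0.8 = 0.20000.
Posterior odds = 0.063830 × 0.20000 = 0.012766, so P(H|E) = 0.012766/(1+0.012766) = 0.0126.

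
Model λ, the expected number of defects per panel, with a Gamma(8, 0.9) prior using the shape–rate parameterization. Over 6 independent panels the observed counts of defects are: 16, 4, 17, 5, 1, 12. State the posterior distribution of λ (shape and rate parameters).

Posterior: Gamma(shape=63, rate=6.9)

The Poisson likelihood adds the total count to the shape and the number of exposure periods to the rate. Here ∑xᵢ = 55 and n = 6, so shape 8→63 and rate 0.9→6.9.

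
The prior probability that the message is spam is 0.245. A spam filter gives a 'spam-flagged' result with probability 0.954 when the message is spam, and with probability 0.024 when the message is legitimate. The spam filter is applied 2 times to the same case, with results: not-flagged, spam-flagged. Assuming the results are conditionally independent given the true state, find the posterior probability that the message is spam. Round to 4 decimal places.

Let H be the event that the message is spam; start with P(H) = 0.245. P('spam-flagged'|H) = 0.954, P('spam-flagged'|¬H) = 0.024.
Update on result 1 ('not-flagged'): P(H) ← 0.046·0.2450 / (0.046·0.2450 + 0.976·0.7550) = 0.011270/0.74815 = 0.0151.
Update on result 2 ('spam-flagged'): P(H) ← 0.954·0.0151 / (0.954·0.0151 + 0.024·0.9849) = 0.014371/0.038009 = 0.3781.

Posterior P(H) ≈ 0.3781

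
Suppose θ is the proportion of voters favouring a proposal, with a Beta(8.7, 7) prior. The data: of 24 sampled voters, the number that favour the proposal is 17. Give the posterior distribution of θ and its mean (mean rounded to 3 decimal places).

Posterior: Beta(25.7, 14); mean ≈ 0.647

Observing 17 successes and 7 failures updates Beta(8.7, 7) by adding the success and failure counts to the two shape parameters: α = 8.7+17 = 25.7, β = 7+7 = 14.
Posterior mean = α/(α+β) = 25.7/39.7 = 0.647.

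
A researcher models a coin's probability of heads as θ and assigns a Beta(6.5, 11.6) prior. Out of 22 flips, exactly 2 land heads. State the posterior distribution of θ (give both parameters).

The binomial likelihood is conjugate to the Beta prior: with 2 successes and 20 failures, the posterior is Beta(6.5+2, 11.6+20) = Beta(8.5, 31.6).

Posterior: Beta(8.5, 31.6)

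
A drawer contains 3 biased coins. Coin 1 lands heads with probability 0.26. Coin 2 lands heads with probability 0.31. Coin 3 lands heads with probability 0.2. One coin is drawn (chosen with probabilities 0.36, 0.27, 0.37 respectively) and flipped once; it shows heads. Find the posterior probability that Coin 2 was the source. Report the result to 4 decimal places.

Tabulate prior·likelihood by source: [1] prior 0.36, lik 0.26, product 0.09360; [2] prior 0.27, lik 0.31, product 0.08370; [3] prior 0.37, lik 0.2, product 0.07400.
Normalizing constant = 0.25130; the posterior for Coin 2 is its product over the sum, 0.08370/0.25130 = 0.3331.

Posterior probability ≈ 0.3331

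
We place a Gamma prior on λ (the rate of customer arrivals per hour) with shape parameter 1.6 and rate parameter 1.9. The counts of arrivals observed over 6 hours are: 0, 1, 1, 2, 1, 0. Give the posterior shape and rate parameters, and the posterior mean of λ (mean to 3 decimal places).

Posterior: Gamma(shape=6.6, rate=7.9); mean ≈ 0.835

The Poisson likelihood adds the total count to the shape and the number of exposure periods to the rate. Here ∑xᵢ = 5 and n = 6, so shape 1.6→6.6 and rate 1.9→7.9.
E[λ | data] = 6.6/7.9 = 0.835.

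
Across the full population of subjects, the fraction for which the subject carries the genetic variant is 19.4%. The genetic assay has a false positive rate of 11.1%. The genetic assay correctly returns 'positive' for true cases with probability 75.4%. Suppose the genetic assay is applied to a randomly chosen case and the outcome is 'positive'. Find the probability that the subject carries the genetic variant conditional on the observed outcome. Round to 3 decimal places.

P(H | E) ≈ 0.620

Write H for 'the subject carries the genetic variant'. Prior odds H:¬H = 0.194/0.806 = 0.24069. For the 'positive' outcome, the likelihood ratio is 0.754/0.111 = 6.7928.
Posterior odds = 0.24069 × 6.7928 = 1.6350, so P(H|E) = 1.6350/(1+1.6350) = 0.620.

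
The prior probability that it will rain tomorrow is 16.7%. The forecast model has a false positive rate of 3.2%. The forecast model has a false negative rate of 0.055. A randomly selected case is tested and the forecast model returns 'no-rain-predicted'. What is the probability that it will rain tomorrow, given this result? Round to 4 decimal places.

P(H | E) ≈ 0.0113

Let H be the event that it will rain tomorrow. P(H) = 0.167, so P(¬H) = 0.833. With E the 'no-rain-predicted' result, P(E|H) = 0.055 and P(E|¬H) = 0.968.
P(E) = 0.055·0.167 + 0.968·0.833 = 0.0091850 + 0.80634 = 0.81553.
By Bayes' theorem, P(H|E) = 0.0091850 / 0.81553 = 0.0113.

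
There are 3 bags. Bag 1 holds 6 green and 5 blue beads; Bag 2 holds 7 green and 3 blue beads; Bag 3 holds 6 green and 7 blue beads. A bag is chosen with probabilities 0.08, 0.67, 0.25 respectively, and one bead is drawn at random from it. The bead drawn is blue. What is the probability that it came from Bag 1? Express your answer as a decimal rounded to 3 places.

Posterior probability ≈ 0.098

Tabulate prior·likelihood by source: [1] prior 0.08, lik 0.4545, product 0.03636; [2] prior 0.67, lik 0.3, product 0.2010; [3] prior 0.25, lik 0.5385, product 0.1346.
Normalizing constant = 0.37198; the posterior for Bag 1 is its product over the sum, 0.03636/0.37198 = 0.098.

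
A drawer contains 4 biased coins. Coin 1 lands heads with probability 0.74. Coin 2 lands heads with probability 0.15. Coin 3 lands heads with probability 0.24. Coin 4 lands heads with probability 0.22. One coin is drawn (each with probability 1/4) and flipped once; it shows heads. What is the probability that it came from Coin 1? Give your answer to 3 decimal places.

Tabulate prior·likelihood by source: [1] prior 0.25, lik 0.74, product 0.1850; [2] prior 0.25, lik 0.15, product 0.03750; [3] prior 0.25, lik 0.24, product 0.06000; [4] prior 0.25, lik 0.22, product 0.05500.
Normalizing constant = 0.33750; the posterior for Coin 1 is its product over the sum, 0.1850/0.33750 = 0.548.

Posterior probability ≈ 0.548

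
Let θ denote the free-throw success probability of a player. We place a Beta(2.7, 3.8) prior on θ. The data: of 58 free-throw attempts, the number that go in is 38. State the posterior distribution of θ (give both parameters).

Observing 38 successes and 20 failures updates Beta(2.7, 3.8) by adding the success and failure counts to the two shape parameters: α = 2.7+38 = 40.7, β = 3.8+20 = 23.8.

Posterior: Beta(40.7, 23.8)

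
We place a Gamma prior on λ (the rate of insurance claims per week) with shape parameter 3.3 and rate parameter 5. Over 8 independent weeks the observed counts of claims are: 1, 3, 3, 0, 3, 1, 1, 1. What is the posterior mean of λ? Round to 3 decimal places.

The Poisson likelihood adds the total count to the shape and the number of exposure periods to the rate. Here ∑xᵢ = 13 and n = 8, so shape 3.3→16.3 and rate 5→13.
E[λ | data] = 16.3/13 = 1.254.

Posterior mean ≈ 1.254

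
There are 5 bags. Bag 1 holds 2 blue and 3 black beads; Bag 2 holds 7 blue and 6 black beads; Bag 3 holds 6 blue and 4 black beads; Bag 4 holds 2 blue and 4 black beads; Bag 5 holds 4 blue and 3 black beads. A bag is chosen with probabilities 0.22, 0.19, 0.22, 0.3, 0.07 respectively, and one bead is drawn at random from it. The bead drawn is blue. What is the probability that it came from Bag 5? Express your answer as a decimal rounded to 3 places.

Posterior probability ≈ 0.087

P(blue|Bag 1) = 0.4; P(blue|Bag 2) = 0.5385; P(blue|Bag 3) = 0.6; P(blue|Bag 4) = 0.3333; P(blue|Bag 5) = 0.5714.
Prior × likelihood for each source: 0.22·0.4=0.08800, 0.19·0.5385=0.1023, 0.22·0.6=0.1320, 0.3·0.3333=0.1000, 0.07·0.5714=0.04000. Summing gives P(blue) = 0.46231.
P(Bag 5 | blue) = 0.04000 / 0.46231 = 0.087.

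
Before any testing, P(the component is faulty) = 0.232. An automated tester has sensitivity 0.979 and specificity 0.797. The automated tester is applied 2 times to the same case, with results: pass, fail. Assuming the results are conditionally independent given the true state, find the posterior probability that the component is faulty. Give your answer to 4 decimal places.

Let H be the event that the component is faulty; start with P(H) = 0.232. P('fail'|H) = 0.979, P('fail'|¬H) = 0.203.
Update on result 1 ('pass'): P(H) ← 0.021·0.2320 / (0.021·0.2320 + 0.797·0.7680) = 0.0048720/0.61697 = 0.0079.
Update on result 2 ('fail'): P(H) ← 0.979·0.0079 / (0.979·0.0079 + 0.203·0.9921) = 0.0077309/0.20913 = 0.0370.

Posterior P(H) ≈ 0.0370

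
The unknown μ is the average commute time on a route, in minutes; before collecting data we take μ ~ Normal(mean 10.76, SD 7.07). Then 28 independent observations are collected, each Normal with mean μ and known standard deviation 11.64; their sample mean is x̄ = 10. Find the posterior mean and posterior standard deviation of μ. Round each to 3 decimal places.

With known σ, the Normal prior is conjugate. Weight on the data is w = (n/σ²)/(n/σ² + 1/τ₀²) = 0.206658/(0.206658+0.0200060) = 0.91174.
Posterior mean = w·x̄ + (1−w)·μ₀ = 0.91174·10 + 0.088263·10.76 = 10.067. Posterior variance = 1/(0.206658+0.0200060) = 4.41182, so SD = 2.100.

Posterior mean ≈ 10.067; posterior SD ≈ 2.100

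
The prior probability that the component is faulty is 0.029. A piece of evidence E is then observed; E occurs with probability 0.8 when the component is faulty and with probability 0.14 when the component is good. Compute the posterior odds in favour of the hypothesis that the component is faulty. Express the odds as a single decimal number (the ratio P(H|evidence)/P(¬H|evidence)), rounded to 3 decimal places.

Posterior odds ≈ 0.171

Prior odds = 0.029/(1−0.029) = 0.029866.
Likelihood ratio for E = 0.8/0.14 = 5.7143.
Posterior odds = prior odds × LR = 0.17066.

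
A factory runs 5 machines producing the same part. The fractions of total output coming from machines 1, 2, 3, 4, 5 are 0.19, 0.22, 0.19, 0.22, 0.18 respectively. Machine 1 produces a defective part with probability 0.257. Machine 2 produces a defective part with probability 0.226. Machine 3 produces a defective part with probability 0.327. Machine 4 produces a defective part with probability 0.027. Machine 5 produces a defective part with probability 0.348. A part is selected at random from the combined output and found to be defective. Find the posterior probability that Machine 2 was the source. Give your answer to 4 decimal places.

Posterior probability ≈ 0.2169

Tabulate prior·likelihood by source: [1] prior 0.19, lik 0.257, product 0.04883; [2] prior 0.22, lik 0.226, product 0.04972; [3] prior 0.19, lik 0.327, product 0.06213; [4] prior 0.22, lik 0.027, product 0.005940; [5] prior 0.18, lik 0.348, product 0.06264.
Normalizing constant = 0.22926; the posterior for Machine 2 is its product over the sum, 0.04972/0.22926 = 0.2169.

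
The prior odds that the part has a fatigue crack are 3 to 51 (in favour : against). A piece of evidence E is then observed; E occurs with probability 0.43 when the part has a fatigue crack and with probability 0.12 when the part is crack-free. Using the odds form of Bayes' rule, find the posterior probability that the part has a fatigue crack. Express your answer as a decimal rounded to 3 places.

Posterior probability ≈ 0.174

Prior odds = 3/51 = 0.058824. In log-odds, ln(0.058824) = -2.8332.
Add log likelihood ratio: ln(3.5833) = 1.2763.
Posterior log-odds = -1.5569, so posterior odds = exp(-1.5569) = 0.21078. Converting, P(H|E) = 0.21078/1.2108 = 0.174.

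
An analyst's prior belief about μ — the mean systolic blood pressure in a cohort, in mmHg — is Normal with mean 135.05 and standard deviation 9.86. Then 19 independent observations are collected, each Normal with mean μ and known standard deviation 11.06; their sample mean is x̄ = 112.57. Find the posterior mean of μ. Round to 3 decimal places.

Posterior mean ≈ 113.966

With known σ, the Normal prior is conjugate. Weight on the data is w = (n/σ²)/(n/σ² + 1/τ₀²) = 0.155326/(0.155326+0.0102860) = 0.93789.
Posterior mean = w·x̄ + (1−w)·μ₀ = 0.93789·112.57 + 0.062109·135.05 = 113.966.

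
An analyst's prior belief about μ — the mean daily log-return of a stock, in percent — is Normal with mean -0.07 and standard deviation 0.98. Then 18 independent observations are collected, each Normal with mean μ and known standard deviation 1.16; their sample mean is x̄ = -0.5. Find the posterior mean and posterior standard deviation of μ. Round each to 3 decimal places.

With known σ, the Normal prior is conjugate. Weight on the data is w = (n/σ²)/(n/σ² + 1/τ₀²) = 13.3769/(13.3769+1.04123) = 0.92778.
Posterior mean = w·x̄ + (1−w)·μ₀ = 0.92778·-0.5 + 0.072217·-0.07 = -0.469. Posterior variance = 1/(13.3769+1.04123) = 0.0693570, so SD = 0.263.

Posterior mean ≈ -0.469; posterior SD ≈ 0.263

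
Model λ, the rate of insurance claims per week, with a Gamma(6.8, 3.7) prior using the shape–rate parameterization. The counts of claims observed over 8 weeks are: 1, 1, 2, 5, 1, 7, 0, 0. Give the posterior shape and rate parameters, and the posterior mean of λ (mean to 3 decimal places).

Total count ∑xᵢ = 17 over n = 8 weeks.
Gamma is conjugate to the Poisson likelihood: posterior is Gamma(shape = 6.8+17 = 23.8, rate = 3.7+8 = 11.7).
Posterior mean = shape/rate = 23.8/11.7 = 2.034.

Posterior: Gamma(shape=23.8, rate=11.7); mean ≈ 2.034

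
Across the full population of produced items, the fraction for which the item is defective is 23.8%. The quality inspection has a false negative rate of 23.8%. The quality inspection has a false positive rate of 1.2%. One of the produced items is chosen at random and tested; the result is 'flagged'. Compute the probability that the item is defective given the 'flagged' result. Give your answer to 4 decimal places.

Write H for 'the item is defective'. Prior odds H:¬H = 0.238/0.762 = 0.31234. For the 'flagged' outcome, the likelihood ratio is 0.762/0.012 = 63.500.
Posterior odds = 0.31234 × 63.500 = 19.833, so P(H|E) = 19.833/(1+19.833) = 0.9520.

P(H | E) ≈ 0.9520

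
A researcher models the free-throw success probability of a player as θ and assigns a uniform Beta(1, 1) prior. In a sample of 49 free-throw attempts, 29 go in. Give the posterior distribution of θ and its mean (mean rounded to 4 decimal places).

The binomial likelihood is conjugate to the Beta prior: with 29 successes and 20 failures, the posterior is Beta(1+29, 1+20) = Beta(30, 21).
E[θ | data] = 30/(30+21) = 0.5882.

Posterior: Beta(30, 21); mean ≈ 0.5882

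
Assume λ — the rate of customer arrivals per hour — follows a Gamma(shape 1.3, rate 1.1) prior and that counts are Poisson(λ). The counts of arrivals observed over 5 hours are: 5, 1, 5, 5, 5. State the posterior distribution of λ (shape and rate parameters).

The Poisson likelihood adds the total count to the shape and the number of exposure periods to the rate. Here ∑xᵢ = 21 and n = 5, so shape 1.3→22.3 and rate 1.1→6.1.

Posterior: Gamma(shape=22.3, rate=6.1)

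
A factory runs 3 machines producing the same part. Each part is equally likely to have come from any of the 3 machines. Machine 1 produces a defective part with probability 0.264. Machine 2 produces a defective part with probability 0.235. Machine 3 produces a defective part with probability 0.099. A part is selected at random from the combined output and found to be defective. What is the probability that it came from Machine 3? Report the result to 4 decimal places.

Posterior probability ≈ 0.1656

Tabulate prior·likelihood by source: [1] prior 0.333333, lik 0.264, product 0.08800; [2] prior 0.333333, lik 0.235, product 0.07833; [3] prior 0.333333, lik 0.099, product 0.03300.
Normalizing constant = 0.19933; the posterior for Machine 3 is its product over the sum, 0.03300/0.19933 = 0.1656.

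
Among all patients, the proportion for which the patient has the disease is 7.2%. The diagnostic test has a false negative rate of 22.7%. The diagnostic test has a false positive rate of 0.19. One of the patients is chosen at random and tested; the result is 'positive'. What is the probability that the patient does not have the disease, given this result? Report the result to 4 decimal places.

P(¬H | E) ≈ 0.7601

Let H be the event that the patient has the disease. P(H) = 0.072, so P(¬H) = 0.928. With E the 'positive' result, P(E|H) = 0.773 and P(E|¬H) = 0.19.
P(E) = 0.773·0.072 + 0.19·0.928 = 0.055656 + 0.17632 = 0.23198.
By Bayes' theorem, P(H|E) = 0.055656 / 0.23198 = 0.2399. Hence P(¬H|E) = 1 − 0.2399 = 0.7601.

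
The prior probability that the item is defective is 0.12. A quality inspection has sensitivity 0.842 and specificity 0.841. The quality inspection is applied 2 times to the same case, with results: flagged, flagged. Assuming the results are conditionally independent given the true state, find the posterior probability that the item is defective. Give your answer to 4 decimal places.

Posterior P(H) ≈ 0.7927

Let H be the event that the item is defective; start with P(H) = 0.12. P('flagged'|H) = 0.842, P('flagged'|¬H) = 0.159.
Update on result 1 ('flagged'): P(H) ← 0.842·0.1200 / (0.842·0.1200 + 0.159·0.8800) = 0.10104/0.24096 = 0.4193.
Update on result 2 ('flagged'): P(H) ← 0.842·0.4193 / (0.842·0.4193 + 0.159·0.5807) = 0.35307/0.44540 = 0.7927.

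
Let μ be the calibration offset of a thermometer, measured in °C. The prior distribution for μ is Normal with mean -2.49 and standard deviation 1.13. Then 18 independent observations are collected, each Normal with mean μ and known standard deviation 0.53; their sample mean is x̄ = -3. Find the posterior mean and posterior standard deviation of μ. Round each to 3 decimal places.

Prior precision 1/τ₀² = 1/1.13² = 0.783147; data precision n/σ² = 18/0.53² = 64.0797.
Posterior precision = 0.783147 + 64.0797 = 64.8629, giving posterior SD = 1/√64.8629 = 0.124.
Posterior mean = (0.783147·-2.49 + 64.0797·-3) / 64.8629 = -2.994.

Posterior mean ≈ -2.994; posterior SD ≈ 0.124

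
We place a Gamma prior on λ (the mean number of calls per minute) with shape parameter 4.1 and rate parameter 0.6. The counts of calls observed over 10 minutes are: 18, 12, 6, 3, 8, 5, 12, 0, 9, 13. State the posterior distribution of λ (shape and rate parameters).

Total count ∑xᵢ = 86 over n = 10 minutes.
Gamma is conjugate to the Poisson likelihood: posterior is Gamma(shape = 4.1+86 = 90.1, rate = 0.6+10 = 10.6).

Posterior: Gamma(shape=90.1, rate=10.6)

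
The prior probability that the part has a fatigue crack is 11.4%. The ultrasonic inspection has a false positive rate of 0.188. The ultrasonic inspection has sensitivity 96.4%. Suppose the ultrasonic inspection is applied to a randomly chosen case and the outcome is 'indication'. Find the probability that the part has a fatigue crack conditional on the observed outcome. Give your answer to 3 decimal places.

Write H for 'the part has a fatigue crack'. Prior odds H:¬H = 0.114/0.886 = 0.12867. For the 'indication' outcome, the likelihood ratio is 0.964/0.188 = 5.1277.
Posterior odds = 0.12867 × 5.1277 = 0.65977, so P(H|E) = 0.65977/(1+0.65977) = 0.398.

P(H | E) ≈ 0.398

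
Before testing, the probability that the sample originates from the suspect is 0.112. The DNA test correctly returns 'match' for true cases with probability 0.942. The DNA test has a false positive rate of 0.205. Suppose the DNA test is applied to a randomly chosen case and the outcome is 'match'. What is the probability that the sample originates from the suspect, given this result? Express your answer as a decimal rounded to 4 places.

P(H | E) ≈ 0.3669

Write H for 'the sample originates from the suspect'. Prior odds H:¬H = 0.112/0.888 = 0.12613. For the 'match' outcome, the likelihood ratio is 0.942/0.205 = 4.5951.
Posterior odds = 0.12613 × 4.5951 = 0.57956, so P(H|E) = 0.57956/(1+0.57956) = 0.3669.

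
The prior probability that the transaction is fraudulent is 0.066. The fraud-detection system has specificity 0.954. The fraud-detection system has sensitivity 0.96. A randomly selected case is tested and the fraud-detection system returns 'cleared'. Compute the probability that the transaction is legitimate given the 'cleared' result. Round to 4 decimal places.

P(¬H | E) ≈ 0.9970

Write H for 'the transaction is fraudulent'. Prior odds H:¬H = 0.066/0.934 = 0.070664. For the 'cleared' outcome, the likelihood ratio is 0.04/0.954 = 0.041929.
Posterior odds = 0.070664 × 0.041929 = 0.0029628, so P(H|E) = 0.0029628/(1+0.0029628) = 0.0030. Then P(¬H|E) = 1 − 0.0030 = 0.9970.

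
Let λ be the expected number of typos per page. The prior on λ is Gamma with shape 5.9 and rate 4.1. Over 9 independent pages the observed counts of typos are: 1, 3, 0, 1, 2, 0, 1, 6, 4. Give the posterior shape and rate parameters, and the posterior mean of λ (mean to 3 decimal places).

The Poisson likelihood adds the total count to the shape and the number of exposure periods to the rate. Here ∑xᵢ = 18 and n = 9, so shape 5.9→23.9 and rate 4.1→13.1.
Posterior mean = shape/rate = 23.9/13.1 = 1.824.

Posterior: Gamma(shape=23.9, rate=13.1); mean ≈ 1.824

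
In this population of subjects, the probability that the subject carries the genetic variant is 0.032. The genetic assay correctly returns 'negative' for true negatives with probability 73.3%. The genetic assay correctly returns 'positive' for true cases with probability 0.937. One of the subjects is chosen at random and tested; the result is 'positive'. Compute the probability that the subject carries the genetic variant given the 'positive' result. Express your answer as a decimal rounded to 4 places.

P(H | E) ≈ 0.1040

Let H be the event that the subject carries the genetic variant. P(H) = 0.032, so P(¬H) = 0.968. With E the 'positive' result, P(E|H) = 0.937 and P(E|¬H) = 0.267.
P(E) = 0.937·0.032 + 0.267·0.968 = 0.029984 + 0.25846 = 0.28844.
By Bayes' theorem, P(H|E) = 0.029984 / 0.28844 = 0.1040.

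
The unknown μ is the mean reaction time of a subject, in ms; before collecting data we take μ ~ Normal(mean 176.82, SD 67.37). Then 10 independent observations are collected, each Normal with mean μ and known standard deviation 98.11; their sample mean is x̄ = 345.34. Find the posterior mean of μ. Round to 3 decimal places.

Prior precision 1/τ₀² = 1/67.37² = 0.00022033; data precision n/σ² = 10/98.11² = 0.00103890.
Posterior precision = 0.00022033 + 0.00103890 = 0.00125923.
Posterior mean = (0.00022033·176.82 + 0.00103890·345.34) / 0.00125923 = 315.854.

Posterior mean ≈ 315.854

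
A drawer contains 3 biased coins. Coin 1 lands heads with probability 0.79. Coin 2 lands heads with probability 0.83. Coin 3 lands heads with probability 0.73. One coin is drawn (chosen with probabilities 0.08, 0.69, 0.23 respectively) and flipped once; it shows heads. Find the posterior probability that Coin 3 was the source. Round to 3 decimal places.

Posterior probability ≈ 0.209

Tabulate prior·likelihood by source: [1] prior 0.08, lik 0.79, product 0.06320; [2] prior 0.69, lik 0.83, product 0.5727; [3] prior 0.23, lik 0.73, product 0.1679.
Normalizing constant = 0.80380; the posterior for Coin 3 is its product over the sum, 0.1679/0.80380 = 0.209.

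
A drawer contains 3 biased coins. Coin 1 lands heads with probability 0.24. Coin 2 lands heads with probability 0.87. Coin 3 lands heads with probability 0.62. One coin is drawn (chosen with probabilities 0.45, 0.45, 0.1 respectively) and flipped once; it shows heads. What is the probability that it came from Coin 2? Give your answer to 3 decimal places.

P(heads|C1) = 0.24; P(heads|C2) = 0.87; P(heads|C3) = 0.62.
Prior × likelihood for each source: 0.45·0.24=0.1080, 0.45·0.87=0.3915, 0.1·0.62=0.06200. Summing gives P(heads) = 0.56150.
P(Coin 2 | heads) = 0.3915 / 0.56150 = 0.697.

Posterior probability ≈ 0.697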